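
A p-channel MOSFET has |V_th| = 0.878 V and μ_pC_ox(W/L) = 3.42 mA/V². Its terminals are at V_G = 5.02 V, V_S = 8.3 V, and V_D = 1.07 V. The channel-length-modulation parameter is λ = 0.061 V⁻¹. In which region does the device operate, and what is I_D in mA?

Saturation; I_D = 14.2 mA

V_SG = V_S − V_G = 8.3 − 5.02 = 3.28 V; V_SD = V_S − V_D = 8.3 − 1.07 = 7.23 V.
V_ov = V_SG − |V_th| = 3.28 − 0.878 = 2.4 V.
Since V_SD = 7.23 V ≥ V_ov = 2.4 V, the device is in saturation.
I_D = ½ k_p V_ov² (1 + λ V_SD) = 0.5 × 3.42 × 2.4² × (1 + 0.061 × 7.23) = 14.2 mA.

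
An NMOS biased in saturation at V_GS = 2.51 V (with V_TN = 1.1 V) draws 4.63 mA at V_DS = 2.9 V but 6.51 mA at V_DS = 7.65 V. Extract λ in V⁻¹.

λ = 0.114 V⁻¹

With V_GS fixed, I_D ∝ (1 + λ V_DS) in saturation, so I_D2/I_D1 = (1 + λ V_DS2)/(1 + λ V_DS1).
6.51/4.63 = 1.406 = (1 + 7.65 λ)/(1 + 2.9 λ).
Solving: λ (I_D1 V_DS2 − I_D2 V_DS1) = I_D2 − I_D1, so λ = (6.51 − 4.63) / (4.63 × 7.65 − 6.51 × 2.9) = 1.88 / 16.5 = 0.114 V⁻¹.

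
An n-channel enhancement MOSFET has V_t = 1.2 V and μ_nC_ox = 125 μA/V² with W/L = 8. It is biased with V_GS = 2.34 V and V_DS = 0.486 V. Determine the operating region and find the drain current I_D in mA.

Triode; I_D = 0.436 mA

k_n = μ_nC_ox · (W/L) = 1 mA/V².
V_ov = V_GS − V_t = 2.34 − 1.2 = 1.14 V.
Since V_DS = 0.486 V < V_ov = 1.14 V, the device is in the triode region.
I_D = k_n [V_ov · V_DS − ½ V_DS²] = 1 × [1.14 × 0.486 − 0.5 × 0.486²] = 0.436 mA.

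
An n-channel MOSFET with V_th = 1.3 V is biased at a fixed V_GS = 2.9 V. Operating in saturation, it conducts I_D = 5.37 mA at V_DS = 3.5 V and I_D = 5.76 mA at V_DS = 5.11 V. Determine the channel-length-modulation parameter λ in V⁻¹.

With V_GS fixed, I_D ∝ (1 + λ V_DS) in saturation, so I_D2/I_D1 = (1 + λ V_DS2)/(1 + λ V_DS1).
5.76/5.37 = 1.073 = (1 + 5.11 λ)/(1 + 3.5 λ).
Solving: λ (I_D1 V_DS2 − I_D2 V_DS1) = I_D2 − I_D1, so λ = (5.76 − 5.37) / (5.37 × 5.11 − 5.76 × 3.5) = 0.39 / 7.28 = 0.0536 V⁻¹.

λ = 0.0536 V⁻¹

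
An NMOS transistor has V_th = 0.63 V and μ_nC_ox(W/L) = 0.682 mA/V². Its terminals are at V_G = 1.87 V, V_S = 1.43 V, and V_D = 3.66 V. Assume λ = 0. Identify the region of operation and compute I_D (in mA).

V_GS = V_G − V_S = 1.87 − 1.43 = 0.44 V; V_DS = V_D − V_S = 3.66 − 1.43 = 2.23 V.
V_GS = 0.44 V < V_th = 0.63 V, so the transistor is in cutoff.

Cutoff; I_D = 0 mA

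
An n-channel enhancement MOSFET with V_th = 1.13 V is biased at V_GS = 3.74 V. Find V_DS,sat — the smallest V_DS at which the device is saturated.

The boundary between triode and saturation is V_DS = V_GS − V_th = V_ov.
V_ov = 3.74 − 1.13 = 2.61 V.

V_DS,sat = 2.61 V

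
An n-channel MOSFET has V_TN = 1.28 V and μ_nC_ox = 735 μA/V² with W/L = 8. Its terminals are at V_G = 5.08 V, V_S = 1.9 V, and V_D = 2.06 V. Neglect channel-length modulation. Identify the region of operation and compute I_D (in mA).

V_GS = V_G − V_S = 5.08 − 1.9 = 3.18 V; V_DS = V_D − V_S = 2.06 − 1.9 = 0.16 V.
k_n = μ_nC_ox · (W/L) = 5.88 mA/V².
V_ov = V_GS − V_TN = 3.18 − 1.28 = 1.9 V.
Since V_DS = 0.16 V < V_ov = 1.9 V, the device is in the triode region.
I_D = k_n [V_ov · V_DS − ½ V_DS²] = 5.88 × [1.9 × 0.16 − 0.5 × 0.16²] = 1.71 mA.

Triode; I_D = 1.71 mA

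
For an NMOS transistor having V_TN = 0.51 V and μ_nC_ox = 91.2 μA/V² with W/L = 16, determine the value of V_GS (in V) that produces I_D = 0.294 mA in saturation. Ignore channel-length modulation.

V_GS = 1.14 V

k_n = μ_nC_ox · (W/L) = 1.459 mA/V².
In saturation I_D = ½ k_n (V_GS − V_TN)², so V_GS − V_TN = √(2 I_D / k_n) = √(2 × 0.294 / 1.459) = 0.635 V.
V_GS = 0.51 + 0.635 = 1.14 V.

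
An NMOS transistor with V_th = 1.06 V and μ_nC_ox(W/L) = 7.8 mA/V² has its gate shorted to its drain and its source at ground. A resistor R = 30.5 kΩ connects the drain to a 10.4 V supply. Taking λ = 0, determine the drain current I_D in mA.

With gate tied to drain, V_GS = V_DS ≥ V_GS − V_th, so the device is in saturation.
KCL at the drain: ½ k_n (V_GS − V_th)² = (V_DD − V_GS)/R.
Let x = V_GS − 1.06. Then 119 x² + x − 9.34 = 0, giving x = 0.276 V (positive root), so V_GS = 1.34 V.
I_D = (V_DD − V_GS)/R = (10.4 − 1.34) / 30.5 = 0.297 mA.

I_D = 0.297 mA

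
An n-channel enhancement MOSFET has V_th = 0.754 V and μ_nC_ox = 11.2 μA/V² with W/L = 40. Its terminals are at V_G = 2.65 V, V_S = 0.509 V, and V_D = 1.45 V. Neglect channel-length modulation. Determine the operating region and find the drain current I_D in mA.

V_GS = V_G − V_S = 2.65 − 0.509 = 2.14 V; V_DS = V_D − V_S = 1.45 − 0.509 = 0.941 V.
k_n = μ_nC_ox · (W/L) = 0.448 mA/V².
V_ov = V_GS − V_th = 2.14 − 0.754 = 1.39 V.
Since V_DS = 0.941 V < V_ov = 1.39 V, the device is in the triode region.
I_D = k_n [V_ov · V_DS − ½ V_DS²] = 0.448 × [1.39 × 0.941 − 0.5 × 0.941²] = 0.386 mA.

Triode; I_D = 0.386 mA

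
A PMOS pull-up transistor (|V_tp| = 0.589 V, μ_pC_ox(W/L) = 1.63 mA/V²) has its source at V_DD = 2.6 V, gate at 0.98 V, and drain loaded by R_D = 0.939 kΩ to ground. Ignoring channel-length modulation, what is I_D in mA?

V_SG = V_DD − V_G = 2.6 − 0.98 = 1.62 V, so V_ov = 1.62 − 0.589 = 1.03 V.
Assume saturation: I_D = ½ k_p V_ov² = 0.5 × 1.63 × 1.03² = 0.866 mA, giving V_SD = V_DD − I_D R_D = 2.6 − 0.866 × 0.939 = 1.79 V.
V_SD = 1.79 V ≥ V_ov = 1.03 V, confirming saturation.

I_D = 0.866 mA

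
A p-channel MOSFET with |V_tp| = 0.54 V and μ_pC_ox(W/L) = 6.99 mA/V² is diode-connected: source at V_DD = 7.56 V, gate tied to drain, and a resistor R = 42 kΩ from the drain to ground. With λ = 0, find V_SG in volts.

V_SG = 0.755 V

With gate tied to drain, V_SG = V_SD ≥ V_SG − |V_tp|, so the device is in saturation.
KCL at the drain: ½ k_p (V_SG − |V_tp|)² = (V_DD − V_SG)/R.
Let x = V_SG − 0.54. Then 147 x² + x − 7.02 = 0, giving x = 0.215 V (positive root), so V_SG = 0.755 V.
I_D = (V_DD − V_SG)/R = (7.56 − 0.755) / 42 = 0.162 mA.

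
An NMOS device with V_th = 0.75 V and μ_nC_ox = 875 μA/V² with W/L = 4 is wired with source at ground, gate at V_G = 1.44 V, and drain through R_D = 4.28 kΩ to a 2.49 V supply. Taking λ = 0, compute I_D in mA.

V_GS = V_G = 1.44 V, so V_ov = 1.44 − 0.75 = 0.69 V.
k_n = μ_nC_ox · (W/L) = 3.5 mA/V².
Assume saturation: I_D = ½ k_n V_ov² = 0.5 × 3.5 × 0.69² = 0.833 mA, giving V_DS = V_DD − I_D R_D = 2.49 − 0.833 × 4.28 = -1.08 V.
But -1.08 V < V_ov = 0.69 V, so the device is actually in triode.
In triode I_D = k_n[V_ov V_DS − ½ V_DS²] and I_D = (V_DD − V_DS)/R_D. Equating: 7.49 V_DS² − 11.34 V_DS + 2.49 = 0, giving V_DS = 0.267 V (the root below V_ov).
I_D = (2.49 − 0.267) / 4.28 = 0.519 mA.

I_D = 0.519 mA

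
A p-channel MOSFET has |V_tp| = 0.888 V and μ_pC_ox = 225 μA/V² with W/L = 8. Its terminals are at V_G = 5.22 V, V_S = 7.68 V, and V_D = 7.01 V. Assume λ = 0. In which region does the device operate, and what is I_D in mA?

V_SG = V_S − V_G = 7.68 − 5.22 = 2.46 V; V_SD = V_S − V_D = 7.68 − 7.01 = 0.67 V.
k_p = μ_pC_ox · (W/L) = 1.8 mA/V².
V_ov = V_SG − |V_tp| = 2.46 − 0.888 = 1.57 V.
Since V_SD = 0.67 V < V_ov = 1.57 V, the device is in the triode region.
I_D = k_p [V_ov · V_SD − ½ V_SD²] = 1.8 × [1.57 × 0.67 − 0.5 × 0.67²] = 1.49 mA.

Triode; I_D = 1.49 mA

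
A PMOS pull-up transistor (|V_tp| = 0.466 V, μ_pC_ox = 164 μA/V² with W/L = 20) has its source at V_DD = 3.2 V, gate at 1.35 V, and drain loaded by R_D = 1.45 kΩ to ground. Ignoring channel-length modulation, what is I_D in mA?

I_D = 1.86 mA

V_SG = V_DD − V_G = 3.2 − 1.35 = 1.85 V, so V_ov = 1.85 − 0.466 = 1.38 V.
k_p = μ_pC_ox · (W/L) = 3.28 mA/V².
Assume saturation: I_D = ½ k_p V_ov² = 0.5 × 3.28 × 1.38² = 3.14 mA, giving V_SD = V_DD − I_D R_D = 3.2 − 3.14 × 1.45 = -1.35 V.
But -1.35 V < V_ov = 1.38 V, so the device is actually in triode.
In triode I_D = k_p[V_ov V_SD − ½ V_SD²] and I_D = (V_DD − V_SD)/R_D. Equating: 2.38 V_SD² − 7.582 V_SD + 3.2 = 0, giving V_SD = 0.501 V (the root below V_ov).
I_D = (3.2 − 0.501) / 1.45 = 1.86 mA.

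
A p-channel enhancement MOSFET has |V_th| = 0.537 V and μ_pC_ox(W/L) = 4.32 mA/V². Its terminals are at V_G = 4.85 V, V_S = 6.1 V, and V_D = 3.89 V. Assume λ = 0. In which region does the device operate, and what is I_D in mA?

Saturation; I_D = 1.10 mA

V_SG = V_S − V_G = 6.1 − 4.85 = 1.25 V; V_SD = V_S − V_D = 6.1 − 3.89 = 2.21 V.
V_ov = V_SG − |V_th| = 1.25 − 0.537 = 0.713 V.
Since V_SD = 2.21 V ≥ V_ov = 0.713 V, the device is in saturation.
I_D = ½ k_p V_ov² = 0.5 × 4.32 × 0.713² = 1.1 mA.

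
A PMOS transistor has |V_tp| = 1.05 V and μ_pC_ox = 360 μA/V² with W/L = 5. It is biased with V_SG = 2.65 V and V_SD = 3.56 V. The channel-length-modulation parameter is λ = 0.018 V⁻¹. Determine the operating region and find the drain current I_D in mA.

k_p = μ_pC_ox · (W/L) = 1.8 mA/V².
V_ov = V_SG − |V_tp| = 2.65 − 1.05 = 1.6 V.
Since V_SD = 3.56 V ≥ V_ov = 1.6 V, the device is in saturation.
I_D = ½ k_p V_ov² (1 + λ V_SD) = 0.5 × 1.8 × 1.6² × (1 + 0.018 × 3.56) = 2.45 mA.

Saturation; I_D = 2.45 mA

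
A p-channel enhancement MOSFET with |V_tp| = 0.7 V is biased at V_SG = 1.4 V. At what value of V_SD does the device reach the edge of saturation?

V_SD,sat = 0.700 V

The boundary between triode and saturation is V_SD = V_SG − |V_tp| = V_ov.
V_ov = 1.4 − 0.7 = 0.7 V.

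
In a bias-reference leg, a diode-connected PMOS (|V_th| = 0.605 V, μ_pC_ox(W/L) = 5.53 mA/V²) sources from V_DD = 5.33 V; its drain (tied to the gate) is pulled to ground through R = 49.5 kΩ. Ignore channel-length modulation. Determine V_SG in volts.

With gate tied to drain, V_SG = V_SD ≥ V_SG − |V_th|, so the device is in saturation.
KCL at the drain: ½ k_p (V_SG − |V_th|)² = (V_DD − V_SG)/R.
Let x = V_SG − 0.605. Then 137 x² + x − 4.725 = 0, giving x = 0.182 V (positive root), so V_SG = 0.787 V.
I_D = (V_DD − V_SG)/R = (5.33 − 0.787) / 49.5 = 0.0918 mA.

V_SG = 0.787 V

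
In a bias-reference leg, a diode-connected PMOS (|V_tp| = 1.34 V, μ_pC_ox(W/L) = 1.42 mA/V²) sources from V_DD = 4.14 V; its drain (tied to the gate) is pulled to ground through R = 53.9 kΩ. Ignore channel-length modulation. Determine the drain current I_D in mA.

I_D = 0.0472 mA

With gate tied to drain, V_SG = V_SD ≥ V_SG − |V_tp|, so the device is in saturation.
KCL at the drain: ½ k_p (V_SG − |V_tp|)² = (V_DD − V_SG)/R.
Let x = V_SG − 1.34. Then 38.3 x² + x − 2.8 = 0, giving x = 0.258 V (positive root), so V_SG = 1.6 V.
I_D = (V_DD − V_SG)/R = (4.14 − 1.6) / 53.9 = 0.0472 mA.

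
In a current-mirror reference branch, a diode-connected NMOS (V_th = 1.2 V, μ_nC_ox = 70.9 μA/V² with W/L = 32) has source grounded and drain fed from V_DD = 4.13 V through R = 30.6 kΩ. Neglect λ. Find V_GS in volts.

With gate tied to drain, V_GS = V_DS ≥ V_GS − V_th, so the device is in saturation.
k_n = μ_nC_ox · (W/L) = 2.269 mA/V².
KCL at the drain: ½ k_n (V_GS − V_th)² = (V_DD − V_GS)/R.
Let x = V_GS − 1.2. Then 34.7 x² + x − 2.93 = 0, giving x = 0.276 V (positive root), so V_GS = 1.48 V.
I_D = (V_DD − V_GS)/R = (4.13 − 1.48) / 30.6 = 0.0867 mA.

V_GS = 1.48 V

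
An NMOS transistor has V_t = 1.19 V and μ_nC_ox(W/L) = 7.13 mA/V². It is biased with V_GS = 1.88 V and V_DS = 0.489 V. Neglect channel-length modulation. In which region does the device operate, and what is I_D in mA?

Triode; I_D = 1.55 mA

V_ov = V_GS − V_t = 1.88 − 1.19 = 0.69 V.
Since V_DS = 0.489 V < V_ov = 0.69 V, the device is in the triode region.
I_D = k_n [V_ov · V_DS − ½ V_DS²] = 7.13 × [0.69 × 0.489 − 0.5 × 0.489²] = 1.55 mA.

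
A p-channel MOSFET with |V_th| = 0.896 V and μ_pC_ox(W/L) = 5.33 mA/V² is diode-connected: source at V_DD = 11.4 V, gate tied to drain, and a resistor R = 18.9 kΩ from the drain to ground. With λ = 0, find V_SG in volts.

V_SG = 1.34 V

With gate tied to drain, V_SG = V_SD ≥ V_SG − |V_th|, so the device is in saturation.
KCL at the drain: ½ k_p (V_SG − |V_th|)² = (V_DD − V_SG)/R.
Let x = V_SG − 0.896. Then 50.4 x² + x − 10.5 = 0, giving x = 0.447 V (positive root), so V_SG = 1.34 V.
I_D = (V_DD − V_SG)/R = (11.4 − 1.34) / 18.9 = 0.532 mA.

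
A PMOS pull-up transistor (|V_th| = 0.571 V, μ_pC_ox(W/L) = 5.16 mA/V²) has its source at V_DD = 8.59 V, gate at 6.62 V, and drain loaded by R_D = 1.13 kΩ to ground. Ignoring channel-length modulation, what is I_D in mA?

V_SG = V_DD − V_G = 8.59 − 6.62 = 1.97 V, so V_ov = 1.97 − 0.571 = 1.4 V.
Assume saturation: I_D = ½ k_p V_ov² = 0.5 × 5.16 × 1.4² = 5.05 mA, giving V_SD = V_DD − I_D R_D = 8.59 − 5.05 × 1.13 = 2.88 V.
V_SD = 2.88 V ≥ V_ov = 1.4 V, confirming saturation.

I_D = 5.05 mA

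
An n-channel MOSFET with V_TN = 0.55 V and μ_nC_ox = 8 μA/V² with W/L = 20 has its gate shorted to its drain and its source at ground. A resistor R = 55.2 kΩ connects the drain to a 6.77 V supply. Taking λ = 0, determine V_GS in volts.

With gate tied to drain, V_GS = V_DS ≥ V_GS − V_TN, so the device is in saturation.
k_n = μ_nC_ox · (W/L) = 0.16 mA/V².
KCL at the drain: ½ k_n (V_GS − V_TN)² = (V_DD − V_GS)/R.
Let x = V_GS − 0.55. Then 4.42 x² + x − 6.22 = 0, giving x = 1.08 V (positive root), so V_GS = 1.63 V.
I_D = (V_DD − V_GS)/R = (6.77 − 1.63) / 55.2 = 0.0931 mA.

V_GS = 1.63 V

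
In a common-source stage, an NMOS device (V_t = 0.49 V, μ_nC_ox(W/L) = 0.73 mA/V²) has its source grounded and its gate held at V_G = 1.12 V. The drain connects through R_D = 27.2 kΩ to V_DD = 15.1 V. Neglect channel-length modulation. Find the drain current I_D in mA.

V_GS = V_G = 1.12 V, so V_ov = 1.12 − 0.49 = 0.63 V.
Assume saturation: I_D = ½ k_n V_ov² = 0.5 × 0.73 × 0.63² = 0.145 mA, giving V_DS = V_DD − I_D R_D = 15.1 − 0.145 × 27.2 = 11.2 V.
V_DS = 11.2 V ≥ V_ov = 0.63 V, confirming saturation.

I_D = 0.145 mA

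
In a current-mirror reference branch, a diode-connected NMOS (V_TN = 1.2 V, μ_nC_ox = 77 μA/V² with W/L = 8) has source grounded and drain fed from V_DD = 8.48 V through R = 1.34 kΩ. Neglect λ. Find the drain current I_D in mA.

With gate tied to drain, V_GS = V_DS ≥ V_GS − V_TN, so the device is in saturation.
k_n = μ_nC_ox · (W/L) = 0.616 mA/V².
KCL at the drain: ½ k_n (V_GS − V_TN)² = (V_DD − V_GS)/R.
Let x = V_GS − 1.2. Then 0.413 x² + x − 7.28 = 0, giving x = 3.16 V (positive root), so V_GS = 4.36 V.
I_D = (V_DD − V_GS)/R = (8.48 − 4.36) / 1.34 = 3.07 mA.

I_D = 3.07 mA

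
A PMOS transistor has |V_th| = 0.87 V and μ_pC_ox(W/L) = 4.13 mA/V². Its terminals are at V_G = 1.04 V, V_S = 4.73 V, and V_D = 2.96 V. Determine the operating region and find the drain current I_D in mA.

Triode; I_D = 14.1 mA

V_SG = V_S − V_G = 4.73 − 1.04 = 3.69 V; V_SD = V_S − V_D = 4.73 − 2.96 = 1.77 V.
V_ov = V_SG − |V_th| = 3.69 − 0.87 = 2.82 V.
Since V_SD = 1.77 V < V_ov = 2.82 V, the device is in the triode region.
I_D = k_p [V_ov · V_SD − ½ V_SD²] = 4.13 × [2.82 × 1.77 − 0.5 × 1.77²] = 14.1 mA.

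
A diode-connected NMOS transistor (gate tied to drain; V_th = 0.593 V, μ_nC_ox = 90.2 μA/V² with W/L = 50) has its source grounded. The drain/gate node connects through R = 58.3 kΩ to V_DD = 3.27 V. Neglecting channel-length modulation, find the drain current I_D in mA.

I_D = 0.0435 mA

With gate tied to drain, V_GS = V_DS ≥ V_GS − V_th, so the device is in saturation.
k_n = μ_nC_ox · (W/L) = 4.51 mA/V².
KCL at the drain: ½ k_n (V_GS − V_th)² = (V_DD − V_GS)/R.
Let x = V_GS − 0.593. Then 131 x² + x − 2.677 = 0, giving x = 0.139 V (positive root), so V_GS = 0.732 V.
I_D = (V_DD − V_GS)/R = (3.27 − 0.732) / 58.3 = 0.0435 mA.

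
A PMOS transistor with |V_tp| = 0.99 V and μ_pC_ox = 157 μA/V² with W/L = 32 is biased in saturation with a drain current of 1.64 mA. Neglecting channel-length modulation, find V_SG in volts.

k_p = μ_pC_ox · (W/L) = 5.024 mA/V².
In saturation I_D = ½ k_p (V_SG − |V_tp|)², so V_SG − |V_tp| = √(2 I_D / k_p) = √(2 × 1.64 / 5.024) = 0.808 V.
V_SG = 0.99 + 0.808 = 1.8 V.

V_SG = 1.80 V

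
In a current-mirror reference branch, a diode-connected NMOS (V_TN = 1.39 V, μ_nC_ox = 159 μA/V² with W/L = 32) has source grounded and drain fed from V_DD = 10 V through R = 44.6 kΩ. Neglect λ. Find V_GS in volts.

V_GS = 1.66 V

With gate tied to drain, V_GS = V_DS ≥ V_GS − V_TN, so the device is in saturation.
k_n = μ_nC_ox · (W/L) = 5.088 mA/V².
KCL at the drain: ½ k_n (V_GS − V_TN)² = (V_DD − V_GS)/R.
Let x = V_GS − 1.39. Then 113 x² + x − 8.61 = 0, giving x = 0.271 V (positive root), so V_GS = 1.66 V.
I_D = (V_DD − V_GS)/R = (10 − 1.66) / 44.6 = 0.187 mA.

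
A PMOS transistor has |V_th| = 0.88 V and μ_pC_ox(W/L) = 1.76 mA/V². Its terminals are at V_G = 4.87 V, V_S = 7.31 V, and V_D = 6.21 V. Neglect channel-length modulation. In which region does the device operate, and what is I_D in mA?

Triode; I_D = 1.96 mA

V_SG = V_S − V_G = 7.31 − 4.87 = 2.44 V; V_SD = V_S − V_D = 7.31 − 6.21 = 1.1 V.
V_ov = V_SG − |V_th| = 2.44 − 0.88 = 1.56 V.
Since V_SD = 1.1 V < V_ov = 1.56 V, the device is in the triode region.
I_D = k_p [V_ov · V_SD − ½ V_SD²] = 1.76 × [1.56 × 1.1 − 0.5 × 1.1²] = 1.96 mA.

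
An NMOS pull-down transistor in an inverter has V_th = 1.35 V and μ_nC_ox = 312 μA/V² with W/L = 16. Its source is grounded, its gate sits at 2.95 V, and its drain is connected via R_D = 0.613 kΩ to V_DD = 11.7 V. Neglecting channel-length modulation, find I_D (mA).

V_GS = V_G = 2.95 V, so V_ov = 2.95 − 1.35 = 1.6 V.
k_n = μ_nC_ox · (W/L) = 4.992 mA/V².
Assume saturation: I_D = ½ k_n V_ov² = 0.5 × 4.992 × 1.6² = 6.39 mA, giving V_DS = V_DD − I_D R_D = 11.7 − 6.39 × 0.613 = 7.78 V.
V_DS = 7.78 V ≥ V_ov = 1.6 V, confirming saturation.

I_D = 6.39 mA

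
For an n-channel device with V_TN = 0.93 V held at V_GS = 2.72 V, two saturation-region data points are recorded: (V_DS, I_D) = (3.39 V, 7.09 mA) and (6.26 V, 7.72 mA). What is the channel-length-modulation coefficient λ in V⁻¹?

With V_GS fixed, I_D ∝ (1 + λ V_DS) in saturation, so I_D2/I_D1 = (1 + λ V_DS2)/(1 + λ V_DS1).
7.72/7.09 = 1.089 = (1 + 6.26 λ)/(1 + 3.39 λ).
Solving: λ (I_D1 V_DS2 − I_D2 V_DS1) = I_D2 − I_D1, so λ = (7.72 − 7.09) / (7.09 × 6.26 − 7.72 × 3.39) = 0.63 / 18.2 = 0.0346 V⁻¹.

λ = 0.0346 V⁻¹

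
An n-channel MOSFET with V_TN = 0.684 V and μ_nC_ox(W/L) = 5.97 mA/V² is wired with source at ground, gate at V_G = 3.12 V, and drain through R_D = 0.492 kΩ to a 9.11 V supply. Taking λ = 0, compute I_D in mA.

V_GS = V_G = 3.12 V, so V_ov = 3.12 − 0.684 = 2.44 V.
Assume saturation: I_D = ½ k_n V_ov² = 0.5 × 5.97 × 2.44² = 17.7 mA, giving V_DS = V_DD − I_D R_D = 9.11 − 17.7 × 0.492 = 0.395 V.
But 0.395 V < V_ov = 2.44 V, so the device is actually in triode.
In triode I_D = k_n[V_ov V_DS − ½ V_DS²] and I_D = (V_DD − V_DS)/R_D. Equating: 1.47 V_DS² − 8.155 V_DS + 9.11 = 0, giving V_DS = 1.55 V (the root below V_ov).
I_D = (9.11 − 1.55) / 0.492 = 15.4 mA.

I_D = 15.4 mA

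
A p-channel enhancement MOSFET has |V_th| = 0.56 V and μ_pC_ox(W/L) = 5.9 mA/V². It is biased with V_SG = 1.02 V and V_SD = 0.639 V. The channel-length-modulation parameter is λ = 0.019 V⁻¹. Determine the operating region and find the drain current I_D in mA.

Saturation; I_D = 0.632 mA

V_ov = V_SG − |V_th| = 1.02 − 0.56 = 0.46 V.
Since V_SD = 0.639 V ≥ V_ov = 0.46 V, the device is in saturation.
I_D = ½ k_p V_ov² (1 + λ V_SD) = 0.5 × 5.9 × 0.46² × (1 + 0.019 × 0.639) = 0.632 mA.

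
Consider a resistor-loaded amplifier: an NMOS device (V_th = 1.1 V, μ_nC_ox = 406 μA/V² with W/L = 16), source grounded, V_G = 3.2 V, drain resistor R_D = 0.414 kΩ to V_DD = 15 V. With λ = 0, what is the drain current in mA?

I_D = 14.3 mA

V_GS = V_G = 3.2 V, so V_ov = 3.2 − 1.1 = 2.1 V.
k_n = μ_nC_ox · (W/L) = 6.496 mA/V².
Assume saturation: I_D = ½ k_n V_ov² = 0.5 × 6.496 × 2.1² = 14.3 mA, giving V_DS = V_DD − I_D R_D = 15 − 14.3 × 0.414 = 9.07 V.
V_DS = 9.07 V ≥ V_ov = 2.1 V, confirming saturation.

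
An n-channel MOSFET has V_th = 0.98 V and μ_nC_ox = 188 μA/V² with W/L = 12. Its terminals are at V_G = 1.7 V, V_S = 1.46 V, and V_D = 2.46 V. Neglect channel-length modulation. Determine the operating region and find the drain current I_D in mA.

Cutoff; I_D = 0 mA

V_GS = V_G − V_S = 1.7 − 1.46 = 0.24 V; V_DS = V_D − V_S = 2.46 − 1.46 = 1 V.
V_GS = 0.24 V < V_th = 0.98 V, so the transistor is in cutoff.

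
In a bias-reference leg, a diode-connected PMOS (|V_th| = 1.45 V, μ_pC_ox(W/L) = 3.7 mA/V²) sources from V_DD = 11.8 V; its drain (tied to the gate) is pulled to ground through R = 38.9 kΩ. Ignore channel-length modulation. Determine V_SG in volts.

With gate tied to drain, V_SG = V_SD ≥ V_SG − |V_th|, so the device is in saturation.
KCL at the drain: ½ k_p (V_SG − |V_th|)² = (V_DD − V_SG)/R.
Let x = V_SG − 1.45. Then 72 x² + x − 10.35 = 0, giving x = 0.372 V (positive root), so V_SG = 1.82 V.
I_D = (V_DD − V_SG)/R = (11.8 − 1.82) / 38.9 = 0.256 mA.

V_SG = 1.82 V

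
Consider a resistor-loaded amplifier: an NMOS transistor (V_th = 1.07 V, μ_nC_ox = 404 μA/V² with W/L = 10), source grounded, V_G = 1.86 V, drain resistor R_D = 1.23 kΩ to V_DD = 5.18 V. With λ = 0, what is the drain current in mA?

V_GS = V_G = 1.86 V, so V_ov = 1.86 − 1.07 = 0.79 V.
k_n = μ_nC_ox · (W/L) = 4.04 mA/V².
Assume saturation: I_D = ½ k_n V_ov² = 0.5 × 4.04 × 0.79² = 1.26 mA, giving V_DS = V_DD − I_D R_D = 5.18 − 1.26 × 1.23 = 3.63 V.
V_DS = 3.63 V ≥ V_ov = 0.79 V, confirming saturation.

I_D = 1.26 mA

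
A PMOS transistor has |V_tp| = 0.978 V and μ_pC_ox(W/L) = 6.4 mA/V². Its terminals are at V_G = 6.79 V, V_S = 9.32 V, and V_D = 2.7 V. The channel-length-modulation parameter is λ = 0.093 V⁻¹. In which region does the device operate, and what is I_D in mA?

V_SG = V_S − V_G = 9.32 − 6.79 = 2.53 V; V_SD = V_S − V_D = 9.32 − 2.7 = 6.62 V.
V_ov = V_SG − |V_tp| = 2.53 − 0.978 = 1.55 V.
Since V_SD = 6.62 V ≥ V_ov = 1.55 V, the device is in saturation.
I_D = ½ k_p V_ov² (1 + λ V_SD) = 0.5 × 6.4 × 1.55² × (1 + 0.093 × 6.62) = 12.5 mA.

Saturation; I_D = 12.5 mA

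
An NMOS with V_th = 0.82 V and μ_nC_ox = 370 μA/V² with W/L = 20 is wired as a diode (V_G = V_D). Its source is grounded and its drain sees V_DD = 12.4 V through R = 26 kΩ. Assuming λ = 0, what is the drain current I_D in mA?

With gate tied to drain, V_GS = V_DS ≥ V_GS − V_th, so the device is in saturation.
k_n = μ_nC_ox · (W/L) = 7.4 mA/V².
KCL at the drain: ½ k_n (V_GS − V_th)² = (V_DD − V_GS)/R.
Let x = V_GS − 0.82. Then 96.2 x² + x − 11.58 = 0, giving x = 0.342 V (positive root), so V_GS = 1.16 V.
I_D = (V_DD − V_GS)/R = (12.4 − 1.16) / 26 = 0.432 mA.

I_D = 0.432 mA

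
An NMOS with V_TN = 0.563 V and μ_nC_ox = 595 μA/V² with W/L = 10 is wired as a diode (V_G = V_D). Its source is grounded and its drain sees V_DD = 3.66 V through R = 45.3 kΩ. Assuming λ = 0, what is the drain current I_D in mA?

With gate tied to drain, V_GS = V_DS ≥ V_GS − V_TN, so the device is in saturation.
k_n = μ_nC_ox · (W/L) = 5.95 mA/V².
KCL at the drain: ½ k_n (V_GS − V_TN)² = (V_DD − V_GS)/R.
Let x = V_GS − 0.563. Then 135 x² + x − 3.097 = 0, giving x = 0.148 V (positive root), so V_GS = 0.711 V.
I_D = (V_DD − V_GS)/R = (3.66 − 0.711) / 45.3 = 0.0651 mA.

I_D = 0.0651 mA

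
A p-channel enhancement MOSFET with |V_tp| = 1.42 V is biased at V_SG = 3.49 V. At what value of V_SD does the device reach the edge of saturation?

V_SD,sat = 2.07 V

The boundary between triode and saturation is V_SD = V_SG − |V_tp| = V_ov.
V_ov = 3.49 − 1.42 = 2.07 V.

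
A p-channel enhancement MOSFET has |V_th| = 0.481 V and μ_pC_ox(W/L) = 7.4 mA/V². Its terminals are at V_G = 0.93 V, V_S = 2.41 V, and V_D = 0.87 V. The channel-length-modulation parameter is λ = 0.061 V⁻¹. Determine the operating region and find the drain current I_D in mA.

V_SG = V_S − V_G = 2.41 − 0.93 = 1.48 V; V_SD = V_S − V_D = 2.41 − 0.87 = 1.54 V.
V_ov = V_SG − |V_th| = 1.48 − 0.481 = 0.999 V.
Since V_SD = 1.54 V ≥ V_ov = 0.999 V, the device is in saturation.
I_D = ½ k_p V_ov² (1 + λ V_SD) = 0.5 × 7.4 × 0.999² × (1 + 0.061 × 1.54) = 4.04 mA.

Saturation; I_D = 4.04 mA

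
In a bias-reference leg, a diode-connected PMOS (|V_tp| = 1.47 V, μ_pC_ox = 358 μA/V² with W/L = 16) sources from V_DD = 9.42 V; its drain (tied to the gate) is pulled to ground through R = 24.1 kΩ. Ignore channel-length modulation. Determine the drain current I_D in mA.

With gate tied to drain, V_SG = V_SD ≥ V_SG − |V_tp|, so the device is in saturation.
k_p = μ_pC_ox · (W/L) = 5.728 mA/V².
KCL at the drain: ½ k_p (V_SG − |V_tp|)² = (V_DD − V_SG)/R.
Let x = V_SG − 1.47. Then 69 x² + x − 7.95 = 0, giving x = 0.332 V (positive root), so V_SG = 1.8 V.
I_D = (V_DD − V_SG)/R = (9.42 − 1.8) / 24.1 = 0.316 mA.

I_D = 0.316 mA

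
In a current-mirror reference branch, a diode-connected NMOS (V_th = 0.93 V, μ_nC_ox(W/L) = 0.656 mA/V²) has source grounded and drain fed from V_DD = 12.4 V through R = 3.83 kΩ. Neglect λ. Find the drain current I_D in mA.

With gate tied to drain, V_GS = V_DS ≥ V_GS − V_th, so the device is in saturation.
KCL at the drain: ½ k_n (V_GS − V_th)² = (V_DD − V_GS)/R.
Let x = V_GS − 0.93. Then 1.26 x² + x − 11.47 = 0, giving x = 2.65 V (positive root), so V_GS = 3.58 V.
I_D = (V_DD − V_GS)/R = (12.4 − 3.58) / 3.83 = 2.3 mA.

I_D = 2.30 mA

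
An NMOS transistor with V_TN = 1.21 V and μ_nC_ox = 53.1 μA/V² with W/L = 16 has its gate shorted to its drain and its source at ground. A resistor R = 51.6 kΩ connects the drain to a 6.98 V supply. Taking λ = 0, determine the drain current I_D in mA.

I_D = 0.102 mA

With gate tied to drain, V_GS = V_DS ≥ V_GS − V_TN, so the device is in saturation.
k_n = μ_nC_ox · (W/L) = 0.8496 mA/V².
KCL at the drain: ½ k_n (V_GS − V_TN)² = (V_DD − V_GS)/R.
Let x = V_GS − 1.21. Then 21.9 x² + x − 5.77 = 0, giving x = 0.491 V (positive root), so V_GS = 1.7 V.
I_D = (V_DD − V_GS)/R = (6.98 − 1.7) / 51.6 = 0.102 mA.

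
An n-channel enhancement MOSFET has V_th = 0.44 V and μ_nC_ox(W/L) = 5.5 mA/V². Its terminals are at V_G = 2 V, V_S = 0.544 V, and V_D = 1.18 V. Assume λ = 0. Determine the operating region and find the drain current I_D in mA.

V_GS = V_G − V_S = 2 − 0.544 = 1.46 V; V_DS = V_D − V_S = 1.18 − 0.544 = 0.636 V.
V_ov = V_GS − V_th = 1.46 − 0.44 = 1.02 V.
Since V_DS = 0.636 V < V_ov = 1.02 V, the device is in the triode region.
I_D = k_n [V_ov · V_DS − ½ V_DS²] = 5.5 × [1.02 × 0.636 − 0.5 × 0.636²] = 2.44 mA.

Triode; I_D = 2.44 mA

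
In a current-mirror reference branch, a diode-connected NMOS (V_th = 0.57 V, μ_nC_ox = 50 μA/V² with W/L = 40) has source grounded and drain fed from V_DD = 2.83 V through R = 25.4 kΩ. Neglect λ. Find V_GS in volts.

With gate tied to drain, V_GS = V_DS ≥ V_GS − V_th, so the device is in saturation.
k_n = μ_nC_ox · (W/L) = 2 mA/V².
KCL at the drain: ½ k_n (V_GS − V_th)² = (V_DD − V_GS)/R.
Let x = V_GS − 0.57. Then 25.4 x² + x − 2.26 = 0, giving x = 0.279 V (positive root), so V_GS = 0.849 V.
I_D = (V_DD − V_GS)/R = (2.83 − 0.849) / 25.4 = 0.078 mA.

V_GS = 0.849 V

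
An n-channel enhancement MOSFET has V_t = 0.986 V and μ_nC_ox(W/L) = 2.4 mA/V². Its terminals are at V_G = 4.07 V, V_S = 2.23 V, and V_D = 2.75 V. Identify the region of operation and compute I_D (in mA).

V_GS = V_G − V_S = 4.07 − 2.23 = 1.84 V; V_DS = V_D − V_S = 2.75 − 2.23 = 0.52 V.
V_ov = V_GS − V_t = 1.84 − 0.986 = 0.854 V.
Since V_DS = 0.52 V < V_ov = 0.854 V, the device is in the triode region.
I_D = k_n [V_ov · V_DS − ½ V_DS²] = 2.4 × [0.854 × 0.52 − 0.5 × 0.52²] = 0.741 mA.

Triode; I_D = 0.741 mA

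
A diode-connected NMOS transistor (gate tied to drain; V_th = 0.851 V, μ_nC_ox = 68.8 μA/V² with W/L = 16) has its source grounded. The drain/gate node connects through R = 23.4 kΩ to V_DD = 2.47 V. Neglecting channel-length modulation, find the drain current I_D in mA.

I_D = 0.0556 mA

With gate tied to drain, V_GS = V_DS ≥ V_GS − V_th, so the device is in saturation.
k_n = μ_nC_ox · (W/L) = 1.101 mA/V².
KCL at the drain: ½ k_n (V_GS − V_th)² = (V_DD − V_GS)/R.
Let x = V_GS − 0.851. Then 12.9 x² + x − 1.619 = 0, giving x = 0.318 V (positive root), so V_GS = 1.17 V.
I_D = (V_DD − V_GS)/R = (2.47 − 1.17) / 23.4 = 0.0556 mA.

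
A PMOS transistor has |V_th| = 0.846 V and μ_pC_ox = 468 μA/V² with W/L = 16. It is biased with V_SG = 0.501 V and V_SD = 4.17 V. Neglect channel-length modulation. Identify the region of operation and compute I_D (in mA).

V_SG = 0.501 V < |V_th| = 0.846 V, so the transistor is in cutoff.

Cutoff; I_D = 0 mA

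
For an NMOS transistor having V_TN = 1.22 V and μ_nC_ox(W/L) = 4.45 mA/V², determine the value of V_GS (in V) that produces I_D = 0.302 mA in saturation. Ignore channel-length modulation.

V_GS = 1.59 V

In saturation I_D = ½ k_n (V_GS − V_TN)², so V_GS − V_TN = √(2 I_D / k_n) = √(2 × 0.302 / 4.45) = 0.368 V.
V_GS = 1.22 + 0.368 = 1.59 V.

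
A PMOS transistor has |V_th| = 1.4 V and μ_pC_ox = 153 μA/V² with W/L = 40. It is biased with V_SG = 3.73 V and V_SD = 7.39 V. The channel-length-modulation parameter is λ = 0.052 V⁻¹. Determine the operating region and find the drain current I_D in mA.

k_p = μ_pC_ox · (W/L) = 6.12 mA/V².
V_ov = V_SG − |V_th| = 3.73 − 1.4 = 2.33 V.
Since V_SD = 7.39 V ≥ V_ov = 2.33 V, the device is in saturation.
I_D = ½ k_p V_ov² (1 + λ V_SD) = 0.5 × 6.12 × 2.33² × (1 + 0.052 × 7.39) = 23 mA.

Saturation; I_D = 23.0 mA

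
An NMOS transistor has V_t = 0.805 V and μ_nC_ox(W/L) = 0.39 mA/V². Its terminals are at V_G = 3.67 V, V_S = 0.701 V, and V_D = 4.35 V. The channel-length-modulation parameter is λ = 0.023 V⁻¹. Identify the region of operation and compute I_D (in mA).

V_GS = V_G − V_S = 3.67 − 0.701 = 2.97 V; V_DS = V_D − V_S = 4.35 − 0.701 = 3.65 V.
V_ov = V_GS − V_t = 2.97 − 0.805 = 2.16 V.
Since V_DS = 3.65 V ≥ V_ov = 2.16 V, the device is in saturation.
I_D = ½ k_n V_ov² (1 + λ V_DS) = 0.5 × 0.39 × 2.16² × (1 + 0.023 × 3.65) = 0.99 mA.

Saturation; I_D = 0.990 mA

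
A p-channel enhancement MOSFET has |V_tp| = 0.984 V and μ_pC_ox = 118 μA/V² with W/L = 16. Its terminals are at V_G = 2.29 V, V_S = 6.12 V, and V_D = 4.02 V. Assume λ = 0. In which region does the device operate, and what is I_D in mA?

Triode; I_D = 7.12 mA

V_SG = V_S − V_G = 6.12 − 2.29 = 3.83 V; V_SD = V_S − V_D = 6.12 − 4.02 = 2.1 V.
k_p = μ_pC_ox · (W/L) = 1.888 mA/V².
V_ov = V_SG − |V_tp| = 3.83 − 0.984 = 2.85 V.
Since V_SD = 2.1 V < V_ov = 2.85 V, the device is in the triode region.
I_D = k_p [V_ov · V_SD − ½ V_SD²] = 1.888 × [2.85 × 2.1 − 0.5 × 2.1²] = 7.12 mA.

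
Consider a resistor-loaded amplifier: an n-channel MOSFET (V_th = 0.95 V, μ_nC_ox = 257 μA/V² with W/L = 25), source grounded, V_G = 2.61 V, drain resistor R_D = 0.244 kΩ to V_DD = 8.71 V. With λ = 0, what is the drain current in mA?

V_GS = V_G = 2.61 V, so V_ov = 2.61 − 0.95 = 1.66 V.
k_n = μ_nC_ox · (W/L) = 6.425 mA/V².
Assume saturation: I_D = ½ k_n V_ov² = 0.5 × 6.425 × 1.66² = 8.85 mA, giving V_DS = V_DD − I_D R_D = 8.71 − 8.85 × 0.244 = 6.55 V.
V_DS = 6.55 V ≥ V_ov = 1.66 V, confirming saturation.

I_D = 8.85 mA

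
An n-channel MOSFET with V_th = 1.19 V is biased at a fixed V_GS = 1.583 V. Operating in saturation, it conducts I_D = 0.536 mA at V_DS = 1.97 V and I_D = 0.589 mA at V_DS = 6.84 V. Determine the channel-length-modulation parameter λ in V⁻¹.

With V_GS fixed, I_D ∝ (1 + λ V_DS) in saturation, so I_D2/I_D1 = (1 + λ V_DS2)/(1 + λ V_DS1).
0.589/0.536 = 1.099 = (1 + 6.84 λ)/(1 + 1.97 λ).
Solving: λ (I_D1 V_DS2 − I_D2 V_DS1) = I_D2 − I_D1, so λ = (0.589 − 0.536) / (0.536 × 6.84 − 0.589 × 1.97) = 0.053 / 2.51 = 0.0212 V⁻¹.

λ = 0.0212 V⁻¹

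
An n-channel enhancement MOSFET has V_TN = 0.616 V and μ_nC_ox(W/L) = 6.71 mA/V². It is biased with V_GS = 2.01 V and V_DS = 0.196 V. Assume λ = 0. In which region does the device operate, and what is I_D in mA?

Triode; I_D = 1.70 mA

V_ov = V_GS − V_TN = 2.01 − 0.616 = 1.39 V.
Since V_DS = 0.196 V < V_ov = 1.39 V, the device is in the triode region.
I_D = k_n [V_ov · V_DS − ½ V_DS²] = 6.71 × [1.39 × 0.196 − 0.5 × 0.196²] = 1.7 mA.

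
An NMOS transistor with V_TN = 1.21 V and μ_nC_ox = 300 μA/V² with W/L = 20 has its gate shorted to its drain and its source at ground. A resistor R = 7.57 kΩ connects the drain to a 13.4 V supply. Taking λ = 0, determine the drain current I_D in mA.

With gate tied to drain, V_GS = V_DS ≥ V_GS − V_TN, so the device is in saturation.
k_n = μ_nC_ox · (W/L) = 6 mA/V².
KCL at the drain: ½ k_n (V_GS − V_TN)² = (V_DD − V_GS)/R.
Let x = V_GS − 1.21. Then 22.7 x² + x − 12.19 = 0, giving x = 0.711 V (positive root), so V_GS = 1.92 V.
I_D = (V_DD − V_GS)/R = (13.4 − 1.92) / 7.57 = 1.52 mA.

I_D = 1.52 mA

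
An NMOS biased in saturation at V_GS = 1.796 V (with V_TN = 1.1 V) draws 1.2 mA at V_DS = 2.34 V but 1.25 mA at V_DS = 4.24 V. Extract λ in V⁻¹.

λ = 0.0231 V⁻¹

With V_GS fixed, I_D ∝ (1 + λ V_DS) in saturation, so I_D2/I_D1 = (1 + λ V_DS2)/(1 + λ V_DS1).
1.25/1.2 = 1.042 = (1 + 4.24 λ)/(1 + 2.34 λ).
Solving: λ (I_D1 V_DS2 − I_D2 V_DS1) = I_D2 − I_D1, so λ = (1.25 − 1.2) / (1.2 × 4.24 − 1.25 × 2.34) = 0.05 / 2.16 = 0.0231 V⁻¹.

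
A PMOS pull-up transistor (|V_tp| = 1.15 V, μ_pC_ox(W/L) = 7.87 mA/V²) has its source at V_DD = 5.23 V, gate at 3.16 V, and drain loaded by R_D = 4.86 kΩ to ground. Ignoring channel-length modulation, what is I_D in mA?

I_D = 1.04 mA

V_SG = V_DD − V_G = 5.23 − 3.16 = 2.07 V, so V_ov = 2.07 − 1.15 = 0.92 V.
Assume saturation: I_D = ½ k_p V_ov² = 0.5 × 7.87 × 0.92² = 3.33 mA, giving V_SD = V_DD − I_D R_D = 5.23 − 3.33 × 4.86 = -11 V.
But -11 V < V_ov = 0.92 V, so the device is actually in triode.
In triode I_D = k_p[V_ov V_SD − ½ V_SD²] and I_D = (V_DD − V_SD)/R_D. Equating: 19.1 V_SD² − 36.19 V_SD + 5.23 = 0, giving V_SD = 0.158 V (the root below V_ov).
I_D = (5.23 − 0.158) / 4.86 = 1.04 mA.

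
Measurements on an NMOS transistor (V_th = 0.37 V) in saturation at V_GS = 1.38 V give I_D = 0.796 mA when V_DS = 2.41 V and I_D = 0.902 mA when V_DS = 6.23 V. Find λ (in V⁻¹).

With V_GS fixed, I_D ∝ (1 + λ V_DS) in saturation, so I_D2/I_D1 = (1 + λ V_DS2)/(1 + λ V_DS1).
0.902/0.796 = 1.133 = (1 + 6.23 λ)/(1 + 2.41 λ).
Solving: λ (I_D1 V_DS2 − I_D2 V_DS1) = I_D2 − I_D1, so λ = (0.902 − 0.796) / (0.796 × 6.23 − 0.902 × 2.41) = 0.106 / 2.79 = 0.0381 V⁻¹.

λ = 0.0381 V⁻¹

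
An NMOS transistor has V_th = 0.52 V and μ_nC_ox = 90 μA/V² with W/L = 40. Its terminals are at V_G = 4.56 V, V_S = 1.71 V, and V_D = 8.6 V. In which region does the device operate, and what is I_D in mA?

V_GS = V_G − V_S = 4.56 − 1.71 = 2.85 V; V_DS = V_D − V_S = 8.6 − 1.71 = 6.89 V.
k_n = μ_nC_ox · (W/L) = 3.6 mA/V².
V_ov = V_GS − V_th = 2.85 − 0.52 = 2.33 V.
Since V_DS = 6.89 V ≥ V_ov = 2.33 V, the device is in saturation.
I_D = ½ k_n V_ov² = 0.5 × 3.6 × 2.33² = 9.77 mA.

Saturation; I_D = 9.77 mA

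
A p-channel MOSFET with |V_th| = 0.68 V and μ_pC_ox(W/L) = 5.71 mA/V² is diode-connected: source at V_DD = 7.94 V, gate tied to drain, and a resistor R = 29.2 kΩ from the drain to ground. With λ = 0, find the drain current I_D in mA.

I_D = 0.239 mA

With gate tied to drain, V_SG = V_SD ≥ V_SG − |V_th|, so the device is in saturation.
KCL at the drain: ½ k_p (V_SG − |V_th|)² = (V_DD − V_SG)/R.
Let x = V_SG − 0.68. Then 83.4 x² + x − 7.26 = 0, giving x = 0.289 V (positive root), so V_SG = 0.969 V.
I_D = (V_DD − V_SG)/R = (7.94 − 0.969) / 29.2 = 0.239 mA.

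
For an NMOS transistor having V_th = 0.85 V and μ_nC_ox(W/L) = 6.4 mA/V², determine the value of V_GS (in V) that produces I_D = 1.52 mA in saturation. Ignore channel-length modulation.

V_GS = 1.54 V

In saturation I_D = ½ k_n (V_GS − V_th)², so V_GS − V_th = √(2 I_D / k_n) = √(2 × 1.52 / 6.4) = 0.689 V.
V_GS = 0.85 + 0.689 = 1.54 V.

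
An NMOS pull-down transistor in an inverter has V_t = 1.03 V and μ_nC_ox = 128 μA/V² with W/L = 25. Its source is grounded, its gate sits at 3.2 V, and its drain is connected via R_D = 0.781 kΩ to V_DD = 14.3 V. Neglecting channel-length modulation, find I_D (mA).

V_GS = V_G = 3.2 V, so V_ov = 3.2 − 1.03 = 2.17 V.
k_n = μ_nC_ox · (W/L) = 3.2 mA/V².
Assume saturation: I_D = ½ k_n V_ov² = 0.5 × 3.2 × 2.17² = 7.53 mA, giving V_DS = V_DD − I_D R_D = 14.3 − 7.53 × 0.781 = 8.42 V.
V_DS = 8.42 V ≥ V_ov = 2.17 V, confirming saturation.

I_D = 7.53 mA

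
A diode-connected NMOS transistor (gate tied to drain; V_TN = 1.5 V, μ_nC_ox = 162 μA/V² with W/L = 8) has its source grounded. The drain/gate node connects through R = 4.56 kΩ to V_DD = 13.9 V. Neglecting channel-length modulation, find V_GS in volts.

V_GS = 3.39 V

With gate tied to drain, V_GS = V_DS ≥ V_GS − V_TN, so the device is in saturation.
k_n = μ_nC_ox · (W/L) = 1.296 mA/V².
KCL at the drain: ½ k_n (V_GS − V_TN)² = (V_DD − V_GS)/R.
Let x = V_GS − 1.5. Then 2.95 x² + x − 12.4 = 0, giving x = 1.89 V (positive root), so V_GS = 3.39 V.
I_D = (V_DD − V_GS)/R = (13.9 − 3.39) / 4.56 = 2.31 mA.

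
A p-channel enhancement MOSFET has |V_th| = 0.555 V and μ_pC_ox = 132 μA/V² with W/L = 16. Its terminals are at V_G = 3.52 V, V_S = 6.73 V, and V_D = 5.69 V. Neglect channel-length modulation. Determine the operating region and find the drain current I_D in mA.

V_SG = V_S − V_G = 6.73 − 3.52 = 3.21 V; V_SD = V_S − V_D = 6.73 − 5.69 = 1.04 V.
k_p = μ_pC_ox · (W/L) = 2.112 mA/V².
V_ov = V_SG − |V_th| = 3.21 − 0.555 = 2.66 V.
Since V_SD = 1.04 V < V_ov = 2.66 V, the device is in the triode region.
I_D = k_p [V_ov · V_SD − ½ V_SD²] = 2.112 × [2.66 × 1.04 − 0.5 × 1.04²] = 4.69 mA.

Triode; I_D = 4.69 mA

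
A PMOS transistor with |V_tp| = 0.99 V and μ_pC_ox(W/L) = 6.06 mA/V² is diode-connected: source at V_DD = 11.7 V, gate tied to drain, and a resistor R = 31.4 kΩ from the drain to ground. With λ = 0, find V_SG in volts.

With gate tied to drain, V_SG = V_SD ≥ V_SG − |V_tp|, so the device is in saturation.
KCL at the drain: ½ k_p (V_SG − |V_tp|)² = (V_DD − V_SG)/R.
Let x = V_SG − 0.99. Then 95.1 x² + x − 10.71 = 0, giving x = 0.33 V (positive root), so V_SG = 1.32 V.
I_D = (V_DD − V_SG)/R = (11.7 − 1.32) / 31.4 = 0.331 mA.

V_SG = 1.32 V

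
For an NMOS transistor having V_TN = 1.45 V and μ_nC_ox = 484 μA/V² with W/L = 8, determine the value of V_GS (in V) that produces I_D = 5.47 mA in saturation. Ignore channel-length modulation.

k_n = μ_nC_ox · (W/L) = 3.872 mA/V².
In saturation I_D = ½ k_n (V_GS − V_TN)², so V_GS − V_TN = √(2 I_D / k_n) = √(2 × 5.47 / 3.872) = 1.68 V.
V_GS = 1.45 + 1.68 = 3.13 V.

V_GS = 3.13 V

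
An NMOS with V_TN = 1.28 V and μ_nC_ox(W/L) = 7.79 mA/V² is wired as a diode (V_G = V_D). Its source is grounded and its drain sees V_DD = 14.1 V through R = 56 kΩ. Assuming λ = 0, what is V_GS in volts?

V_GS = 1.52 V

With gate tied to drain, V_GS = V_DS ≥ V_GS − V_TN, so the device is in saturation.
KCL at the drain: ½ k_n (V_GS − V_TN)² = (V_DD − V_GS)/R.
Let x = V_GS − 1.28. Then 218 x² + x − 12.82 = 0, giving x = 0.24 V (positive root), so V_GS = 1.52 V.
I_D = (V_DD − V_GS)/R = (14.1 − 1.52) / 56 = 0.225 mA.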